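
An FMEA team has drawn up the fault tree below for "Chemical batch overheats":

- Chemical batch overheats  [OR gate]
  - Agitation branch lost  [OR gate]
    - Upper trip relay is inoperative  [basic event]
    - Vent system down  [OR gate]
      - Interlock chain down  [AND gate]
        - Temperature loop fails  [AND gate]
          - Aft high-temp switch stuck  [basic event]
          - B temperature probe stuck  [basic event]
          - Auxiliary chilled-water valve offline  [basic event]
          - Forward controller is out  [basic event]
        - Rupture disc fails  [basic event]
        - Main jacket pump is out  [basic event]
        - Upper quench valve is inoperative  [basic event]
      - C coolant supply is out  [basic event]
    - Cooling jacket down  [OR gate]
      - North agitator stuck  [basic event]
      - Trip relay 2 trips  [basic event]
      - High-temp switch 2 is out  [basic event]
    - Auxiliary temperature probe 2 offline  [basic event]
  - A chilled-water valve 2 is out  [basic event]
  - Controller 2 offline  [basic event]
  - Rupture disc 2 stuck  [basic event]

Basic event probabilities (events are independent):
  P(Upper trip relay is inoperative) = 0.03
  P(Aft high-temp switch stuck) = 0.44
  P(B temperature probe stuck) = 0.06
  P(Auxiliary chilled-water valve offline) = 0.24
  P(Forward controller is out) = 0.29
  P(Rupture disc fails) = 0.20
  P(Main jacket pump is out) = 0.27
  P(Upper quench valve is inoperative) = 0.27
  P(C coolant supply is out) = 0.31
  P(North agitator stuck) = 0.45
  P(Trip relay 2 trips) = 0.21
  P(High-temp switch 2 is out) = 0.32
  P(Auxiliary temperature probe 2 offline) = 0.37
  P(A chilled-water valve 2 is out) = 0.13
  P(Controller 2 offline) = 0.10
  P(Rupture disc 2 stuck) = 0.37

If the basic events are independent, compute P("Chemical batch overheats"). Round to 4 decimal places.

P(Temperature loop fails) [AND] = 0.44 × 0.06 × 0.24 × 0.29 = 0.001837
P(Interlock chain down) [AND] = 0.001837 × 0.20 × 0.27 × 0.27 = 0.000027
P(Vent system down) [OR] = 1 − (1−0.000027) × (1−0.31) = 0.310019
P(Cooling jacket down) [OR] = 1 − (1−0.45) × (1−0.21) × (1−0.32) = 0.704540
P(Agitation branch lost) [OR] = 1 − (1−0.03) × (1−0.310019) × (1−0.704540) × (1−0.37) = 0.875420
P(Chemical batch overheats) [OR] = 1 − (1−0.875420) × (1−0.13) × (1−0.10) × (1−0.37) = 0.938546
Rounded to 4 decimal places: P(Chemical batch overheats) ≈ 0.9385.

0.9385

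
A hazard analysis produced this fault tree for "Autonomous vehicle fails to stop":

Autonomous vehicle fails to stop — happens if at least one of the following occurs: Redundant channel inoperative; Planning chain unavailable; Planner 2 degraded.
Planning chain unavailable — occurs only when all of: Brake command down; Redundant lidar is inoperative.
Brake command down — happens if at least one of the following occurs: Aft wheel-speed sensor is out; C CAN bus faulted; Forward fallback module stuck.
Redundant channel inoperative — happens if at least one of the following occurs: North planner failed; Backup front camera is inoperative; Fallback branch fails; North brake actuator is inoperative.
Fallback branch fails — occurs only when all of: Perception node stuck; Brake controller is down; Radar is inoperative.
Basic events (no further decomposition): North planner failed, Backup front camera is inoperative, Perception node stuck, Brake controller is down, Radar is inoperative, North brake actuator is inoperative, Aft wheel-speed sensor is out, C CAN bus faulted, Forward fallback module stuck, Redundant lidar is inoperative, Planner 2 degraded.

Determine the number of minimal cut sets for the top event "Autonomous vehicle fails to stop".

8

Fallback branch fails [AND]: one cut set from each child combined → 1 × 1 × 1 = 1 cut set(s).
Redundant channel inoperative [OR]: union of children's cut sets → 4 cut set(s).
Brake command down [OR]: union of children's cut sets → 3 cut set(s).
Planning chain unavailable [AND]: one cut set from each child combined → 3 × 1 = 3 cut set(s).
Autonomous vehicle fails to stop [OR]: union of children's cut sets → 8 cut set(s).
Minimal cut sets: {North planner failed}; {Backup front camera is inoperative}; {Brake controller is down, Perception node stuck, Radar is inoperative}; {North brake actuator is inoperative}; {Aft wheel-speed sensor is out, Redundant lidar is inoperative}; {C CAN bus faulted, Redundant lidar is inoperative}; {Forward fallback module stuck, Redundant lidar is inoperative}; {Planner 2 degraded}.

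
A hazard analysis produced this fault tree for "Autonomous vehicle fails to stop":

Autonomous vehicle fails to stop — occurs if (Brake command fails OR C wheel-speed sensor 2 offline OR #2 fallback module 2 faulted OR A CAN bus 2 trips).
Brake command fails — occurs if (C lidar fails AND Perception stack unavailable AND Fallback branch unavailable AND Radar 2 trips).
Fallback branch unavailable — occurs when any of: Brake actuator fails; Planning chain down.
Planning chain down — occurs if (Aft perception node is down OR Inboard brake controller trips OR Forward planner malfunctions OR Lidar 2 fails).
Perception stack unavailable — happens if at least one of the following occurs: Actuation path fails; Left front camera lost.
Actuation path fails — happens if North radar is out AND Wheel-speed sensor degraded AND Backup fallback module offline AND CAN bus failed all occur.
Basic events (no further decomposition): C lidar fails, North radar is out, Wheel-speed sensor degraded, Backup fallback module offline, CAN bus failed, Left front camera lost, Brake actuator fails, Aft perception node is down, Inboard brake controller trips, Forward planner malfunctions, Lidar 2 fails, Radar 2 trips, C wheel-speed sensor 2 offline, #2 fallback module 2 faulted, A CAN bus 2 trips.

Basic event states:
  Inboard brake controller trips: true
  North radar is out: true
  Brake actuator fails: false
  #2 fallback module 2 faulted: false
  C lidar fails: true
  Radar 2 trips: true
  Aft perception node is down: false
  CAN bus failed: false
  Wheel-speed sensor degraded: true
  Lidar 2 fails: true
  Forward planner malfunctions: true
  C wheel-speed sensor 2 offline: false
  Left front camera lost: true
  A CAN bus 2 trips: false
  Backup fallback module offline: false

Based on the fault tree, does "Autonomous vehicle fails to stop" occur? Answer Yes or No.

Actuation path fails [AND]: North radar is out=occurs, Wheel-speed sensor degraded=occurs, Backup fallback module offline=not, CAN bus failed=not → not all inputs occur → does not occur.
Perception stack unavailable [OR]: Actuation path fails=not, Left front camera lost=occurs → at least one input occurs → occurs.
Planning chain down [OR]: Aft perception node is down=not, Inboard brake controller trips=occurs, Forward planner malfunctions=occurs, Lidar 2 fails=occurs → at least one input occurs → occurs.
Fallback branch unavailable [OR]: Brake actuator fails=not, Planning chain down=occurs → at least one input occurs → occurs.
Brake command fails [AND]: C lidar fails=occurs, Perception stack unavailable=occurs, Fallback branch unavailable=occurs, Radar 2 trips=occurs → all inputs occur → occurs.
Autonomous vehicle fails to stop [OR]: Brake command fails=occurs, C wheel-speed sensor 2 offline=not, #2 fallback module 2 faulted=not, A CAN bus 2 trips=not → at least one input occurs → occurs.

Yes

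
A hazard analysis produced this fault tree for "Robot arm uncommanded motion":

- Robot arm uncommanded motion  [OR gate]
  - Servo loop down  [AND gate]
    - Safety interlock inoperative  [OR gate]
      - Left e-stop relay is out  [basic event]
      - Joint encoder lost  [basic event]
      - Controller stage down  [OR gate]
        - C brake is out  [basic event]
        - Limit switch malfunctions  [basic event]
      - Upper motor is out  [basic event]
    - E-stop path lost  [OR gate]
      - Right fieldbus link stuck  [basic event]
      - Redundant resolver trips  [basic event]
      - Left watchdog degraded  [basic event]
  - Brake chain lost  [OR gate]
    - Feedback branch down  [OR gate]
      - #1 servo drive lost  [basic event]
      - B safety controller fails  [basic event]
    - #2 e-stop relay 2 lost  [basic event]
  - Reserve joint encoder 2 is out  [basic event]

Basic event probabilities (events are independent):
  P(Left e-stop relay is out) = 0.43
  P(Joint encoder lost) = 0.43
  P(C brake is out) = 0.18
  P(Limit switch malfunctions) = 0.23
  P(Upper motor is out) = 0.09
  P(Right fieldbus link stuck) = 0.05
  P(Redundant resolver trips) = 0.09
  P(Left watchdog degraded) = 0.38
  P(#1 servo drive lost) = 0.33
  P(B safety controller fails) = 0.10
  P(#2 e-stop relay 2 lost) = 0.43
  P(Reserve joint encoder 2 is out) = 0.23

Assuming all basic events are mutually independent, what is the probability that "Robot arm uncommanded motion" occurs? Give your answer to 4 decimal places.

0.8352

P(Controller stage down) [OR] = 1 − (1−0.18) × (1−0.23) = 0.368600
P(Safety interlock inoperative) [OR] = 1 − (1−0.43) × (1−0.43) × (1−0.368600) × (1−0.09) = 0.813321
P(E-stop path lost) [OR] = 1 − (1−0.05) × (1−0.09) × (1−0.38) = 0.464010
P(Servo loop down) [AND] = 0.813321 × 0.464010 = 0.377389
P(Feedback branch down) [OR] = 1 − (1−0.33) × (1−0.10) = 0.397000
P(Brake chain lost) [OR] = 1 − (1−0.397000) × (1−0.43) = 0.656290
P(Robot arm uncommanded motion) [OR] = 1 − (1−0.377389) × (1−0.656290) × (1−0.23) = 0.835222
Rounded to 4 decimal places: P(Robot arm uncommanded motion) ≈ 0.8352.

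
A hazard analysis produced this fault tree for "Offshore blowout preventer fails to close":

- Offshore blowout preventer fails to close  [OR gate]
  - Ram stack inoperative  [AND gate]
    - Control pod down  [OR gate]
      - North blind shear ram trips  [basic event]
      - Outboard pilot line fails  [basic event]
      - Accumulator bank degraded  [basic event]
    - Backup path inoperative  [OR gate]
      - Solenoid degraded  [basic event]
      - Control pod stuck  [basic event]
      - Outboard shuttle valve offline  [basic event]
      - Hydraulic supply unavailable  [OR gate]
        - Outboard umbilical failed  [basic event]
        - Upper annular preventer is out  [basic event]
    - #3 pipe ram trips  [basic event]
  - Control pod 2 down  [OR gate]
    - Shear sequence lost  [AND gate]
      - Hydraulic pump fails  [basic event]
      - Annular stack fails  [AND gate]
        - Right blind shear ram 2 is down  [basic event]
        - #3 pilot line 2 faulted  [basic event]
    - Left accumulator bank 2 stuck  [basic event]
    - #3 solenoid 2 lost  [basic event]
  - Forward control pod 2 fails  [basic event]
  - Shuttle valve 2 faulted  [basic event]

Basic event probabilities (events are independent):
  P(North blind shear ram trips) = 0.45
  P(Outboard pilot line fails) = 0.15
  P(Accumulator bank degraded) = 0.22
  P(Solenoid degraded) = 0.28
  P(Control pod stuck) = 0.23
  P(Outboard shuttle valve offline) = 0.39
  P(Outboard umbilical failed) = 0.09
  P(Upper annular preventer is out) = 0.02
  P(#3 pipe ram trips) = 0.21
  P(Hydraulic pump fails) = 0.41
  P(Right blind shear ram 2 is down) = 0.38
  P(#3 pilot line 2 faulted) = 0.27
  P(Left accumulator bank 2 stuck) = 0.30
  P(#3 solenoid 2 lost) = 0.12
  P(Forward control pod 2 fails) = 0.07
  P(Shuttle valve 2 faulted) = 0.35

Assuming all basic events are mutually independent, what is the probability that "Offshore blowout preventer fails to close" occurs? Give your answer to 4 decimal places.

0.6765

P(Control pod down) [OR] = 1 − (1−0.45) × (1−0.15) × (1−0.22) = 0.635350
P(Hydraulic supply unavailable) [OR] = 1 − (1−0.09) × (1−0.02) = 0.108200
P(Backup path inoperative) [OR] = 1 − (1−0.28) × (1−0.23) × (1−0.39) × (1−0.108200) = 0.698408
P(Ram stack inoperative) [AND] = 0.635350 × 0.698408 × 0.21 = 0.093184
P(Annular stack fails) [AND] = 0.38 × 0.27 = 0.102600
P(Shear sequence lost) [AND] = 0.41 × 0.102600 = 0.042066
P(Control pod 2 down) [OR] = 1 − (1−0.042066) × (1−0.30) × (1−0.12) = 0.409913
P(Offshore blowout preventer fails to close) [OR] = 1 − (1−0.093184) × (1−0.409913) × (1−0.07) × (1−0.35) = 0.676532
Rounded to 4 decimal places: P(Offshore blowout preventer fails to close) ≈ 0.6765.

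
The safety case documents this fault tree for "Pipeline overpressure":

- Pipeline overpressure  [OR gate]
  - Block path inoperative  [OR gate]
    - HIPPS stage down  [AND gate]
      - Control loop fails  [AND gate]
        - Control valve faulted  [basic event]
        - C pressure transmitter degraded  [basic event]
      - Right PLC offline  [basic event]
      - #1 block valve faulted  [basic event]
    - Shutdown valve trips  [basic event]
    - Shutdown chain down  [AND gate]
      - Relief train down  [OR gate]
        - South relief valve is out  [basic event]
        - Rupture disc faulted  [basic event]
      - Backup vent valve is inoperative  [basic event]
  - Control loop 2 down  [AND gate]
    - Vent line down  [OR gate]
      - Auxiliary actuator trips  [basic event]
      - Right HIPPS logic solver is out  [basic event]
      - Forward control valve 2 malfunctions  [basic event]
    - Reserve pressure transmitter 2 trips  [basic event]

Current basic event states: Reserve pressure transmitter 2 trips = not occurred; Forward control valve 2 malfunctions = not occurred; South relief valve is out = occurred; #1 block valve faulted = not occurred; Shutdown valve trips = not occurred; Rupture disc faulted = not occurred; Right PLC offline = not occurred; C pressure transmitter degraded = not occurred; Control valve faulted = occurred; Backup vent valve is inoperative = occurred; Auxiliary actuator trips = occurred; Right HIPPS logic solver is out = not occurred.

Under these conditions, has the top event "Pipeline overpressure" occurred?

Yes

Control loop fails [AND]: Control valve faulted=occurs, C pressure transmitter degraded=not → not all inputs occur → does not occur.
HIPPS stage down [AND]: Control loop fails=not, Right PLC offline=not, #1 block valve faulted=not → not all inputs occur → does not occur.
Relief train down [OR]: South relief valve is out=occurs, Rupture disc faulted=not → at least one input occurs → occurs.
Shutdown chain down [AND]: Relief train down=occurs, Backup vent valve is inoperative=occurs → all inputs occur → occurs.
Block path inoperative [OR]: HIPPS stage down=not, Shutdown valve trips=not, Shutdown chain down=occurs → at least one input occurs → occurs.
Vent line down [OR]: Auxiliary actuator trips=occurs, Right HIPPS logic solver is out=not, Forward control valve 2 malfunctions=not → at least one input occurs → occurs.
Control loop 2 down [AND]: Vent line down=occurs, Reserve pressure transmitter 2 trips=not → not all inputs occur → does not occur.
Pipeline overpressure [OR]: Block path inoperative=occurs, Control loop 2 down=not → at least one input occurs → occurs.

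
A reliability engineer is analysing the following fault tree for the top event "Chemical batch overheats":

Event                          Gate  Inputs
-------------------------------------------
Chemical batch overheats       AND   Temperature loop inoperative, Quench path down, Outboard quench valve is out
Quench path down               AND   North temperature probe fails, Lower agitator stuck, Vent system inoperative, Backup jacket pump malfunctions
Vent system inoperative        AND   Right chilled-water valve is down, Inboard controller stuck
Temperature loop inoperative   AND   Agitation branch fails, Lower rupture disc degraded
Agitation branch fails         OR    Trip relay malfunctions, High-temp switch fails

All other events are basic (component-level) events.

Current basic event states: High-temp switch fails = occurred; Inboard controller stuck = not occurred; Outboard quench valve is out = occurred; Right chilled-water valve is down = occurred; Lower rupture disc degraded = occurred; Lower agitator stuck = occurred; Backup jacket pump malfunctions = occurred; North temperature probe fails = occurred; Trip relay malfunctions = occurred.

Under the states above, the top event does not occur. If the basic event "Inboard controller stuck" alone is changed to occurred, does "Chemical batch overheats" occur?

Counterfactual: set "Inboard controller stuck" to occurred.
Agitation branch fails [OR]: Trip relay malfunctions=occurs, High-temp switch fails=occurs → at least one input occurs → occurs.
Temperature loop inoperative [AND]: Agitation branch fails=occurs, Lower rupture disc degraded=occurs → all inputs occur → occurs.
Vent system inoperative [AND]: Right chilled-water valve is down=occurs, Inboard controller stuck=occurs → all inputs occur → occurs.
Quench path down [AND]: North temperature probe fails=occurs, Lower agitator stuck=occurs, Vent system inoperative=occurs, Backup jacket pump malfunctions=occurs → all inputs occur → occurs.
Chemical batch overheats [AND]: Temperature loop inoperative=occurs, Quench path down=occurs, Outboard quench valve is out=occurs → all inputs occur → occurs.

Yes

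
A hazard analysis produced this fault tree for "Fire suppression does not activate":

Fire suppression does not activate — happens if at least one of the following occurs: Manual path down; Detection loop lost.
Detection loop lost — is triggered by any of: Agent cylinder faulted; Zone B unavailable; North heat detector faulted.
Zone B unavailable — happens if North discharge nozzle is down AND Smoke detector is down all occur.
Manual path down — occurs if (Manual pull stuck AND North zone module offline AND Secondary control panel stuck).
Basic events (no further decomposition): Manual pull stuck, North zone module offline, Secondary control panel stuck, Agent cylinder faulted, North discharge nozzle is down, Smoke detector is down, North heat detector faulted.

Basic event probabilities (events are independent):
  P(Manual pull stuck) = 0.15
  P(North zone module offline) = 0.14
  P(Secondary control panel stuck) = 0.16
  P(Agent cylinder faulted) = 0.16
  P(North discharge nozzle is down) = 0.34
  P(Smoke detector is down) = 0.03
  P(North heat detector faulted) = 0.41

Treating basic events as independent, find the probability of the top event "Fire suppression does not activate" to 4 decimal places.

P(Manual path down) [AND] = 0.15 × 0.14 × 0.16 = 0.003360
P(Zone B unavailable) [AND] = 0.34 × 0.03 = 0.010200
P(Detection loop lost) [OR] = 1 − (1−0.16) × (1−0.010200) × (1−0.41) = 0.509455
P(Fire suppression does not activate) [OR] = 1 − (1−0.003360) × (1−0.509455) = 0.511103
Rounded to 4 decimal places: P(Fire suppression does not activate) ≈ 0.5111.

0.5111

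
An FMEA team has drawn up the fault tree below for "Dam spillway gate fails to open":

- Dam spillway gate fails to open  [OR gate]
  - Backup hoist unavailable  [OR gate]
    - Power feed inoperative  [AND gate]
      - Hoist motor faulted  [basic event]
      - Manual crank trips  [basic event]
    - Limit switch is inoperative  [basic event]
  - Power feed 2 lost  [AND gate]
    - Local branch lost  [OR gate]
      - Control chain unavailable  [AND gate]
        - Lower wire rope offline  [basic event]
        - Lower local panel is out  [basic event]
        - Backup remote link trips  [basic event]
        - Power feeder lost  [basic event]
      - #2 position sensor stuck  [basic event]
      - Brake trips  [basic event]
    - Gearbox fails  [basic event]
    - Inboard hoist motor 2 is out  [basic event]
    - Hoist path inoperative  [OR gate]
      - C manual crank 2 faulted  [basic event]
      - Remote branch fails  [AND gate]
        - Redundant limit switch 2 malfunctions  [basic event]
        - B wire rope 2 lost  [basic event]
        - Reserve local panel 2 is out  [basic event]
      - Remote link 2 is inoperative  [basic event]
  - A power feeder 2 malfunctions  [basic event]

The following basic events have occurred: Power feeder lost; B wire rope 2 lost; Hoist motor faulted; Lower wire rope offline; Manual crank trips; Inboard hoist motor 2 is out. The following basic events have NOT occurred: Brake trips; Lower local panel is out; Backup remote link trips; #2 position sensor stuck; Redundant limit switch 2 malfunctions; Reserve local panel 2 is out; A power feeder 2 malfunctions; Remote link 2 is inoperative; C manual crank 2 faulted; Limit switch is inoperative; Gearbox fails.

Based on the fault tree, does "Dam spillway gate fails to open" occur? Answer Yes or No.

Power feed inoperative [AND]: Hoist motor faulted=occurs, Manual crank trips=occurs → all inputs occur → occurs.
Backup hoist unavailable [OR]: Power feed inoperative=occurs, Limit switch is inoperative=not → at least one input occurs → occurs.
Control chain unavailable [AND]: Lower wire rope offline=occurs, Lower local panel is out=not, Backup remote link trips=not, Power feeder lost=occurs → not all inputs occur → does not occur.
Local branch lost [OR]: Control chain unavailable=not, #2 position sensor stuck=not, Brake trips=not → no input occurs → does not occur.
Remote branch fails [AND]: Redundant limit switch 2 malfunctions=not, B wire rope 2 lost=occurs, Reserve local panel 2 is out=not → not all inputs occur → does not occur.
Hoist path inoperative [OR]: C manual crank 2 faulted=not, Remote branch fails=not, Remote link 2 is inoperative=not → no input occurs → does not occur.
Power feed 2 lost [AND]: Local branch lost=not, Gearbox fails=not, Inboard hoist motor 2 is out=occurs, Hoist path inoperative=not → not all inputs occur → does not occur.
Dam spillway gate fails to open [OR]: Backup hoist unavailable=occurs, Power feed 2 lost=not, A power feeder 2 malfunctions=not → at least one input occurs → occurs.

Yes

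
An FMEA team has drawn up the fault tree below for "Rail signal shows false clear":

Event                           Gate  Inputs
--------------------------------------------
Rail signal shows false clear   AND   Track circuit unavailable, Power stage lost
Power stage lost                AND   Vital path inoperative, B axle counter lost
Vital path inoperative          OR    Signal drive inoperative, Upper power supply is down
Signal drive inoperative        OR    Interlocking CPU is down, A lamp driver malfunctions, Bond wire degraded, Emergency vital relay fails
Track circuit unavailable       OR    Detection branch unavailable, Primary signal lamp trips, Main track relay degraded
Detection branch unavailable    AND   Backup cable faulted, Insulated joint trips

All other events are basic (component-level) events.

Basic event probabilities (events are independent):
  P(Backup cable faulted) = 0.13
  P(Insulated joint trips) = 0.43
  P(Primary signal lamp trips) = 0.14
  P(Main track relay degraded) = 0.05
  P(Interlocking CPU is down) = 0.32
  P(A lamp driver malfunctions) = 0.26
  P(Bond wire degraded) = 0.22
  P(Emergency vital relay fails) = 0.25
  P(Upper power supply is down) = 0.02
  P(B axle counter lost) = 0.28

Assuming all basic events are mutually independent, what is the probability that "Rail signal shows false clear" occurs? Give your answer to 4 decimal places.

P(Detection branch unavailable) [AND] = 0.13 × 0.43 = 0.055900
P(Track circuit unavailable) [OR] = 1 − (1−0.055900) × (1−0.14) × (1−0.05) = 0.228670
P(Signal drive inoperative) [OR] = 1 − (1−0.32) × (1−0.26) × (1−0.22) × (1−0.25) = 0.705628
P(Vital path inoperative) [OR] = 1 − (1−0.705628) × (1−0.02) = 0.711515
P(Power stage lost) [AND] = 0.711515 × 0.28 = 0.199224
P(Rail signal shows false clear) [AND] = 0.228670 × 0.199224 = 0.045557
Rounded to 4 decimal places: P(Rail signal shows false clear) ≈ 0.0456.

0.0456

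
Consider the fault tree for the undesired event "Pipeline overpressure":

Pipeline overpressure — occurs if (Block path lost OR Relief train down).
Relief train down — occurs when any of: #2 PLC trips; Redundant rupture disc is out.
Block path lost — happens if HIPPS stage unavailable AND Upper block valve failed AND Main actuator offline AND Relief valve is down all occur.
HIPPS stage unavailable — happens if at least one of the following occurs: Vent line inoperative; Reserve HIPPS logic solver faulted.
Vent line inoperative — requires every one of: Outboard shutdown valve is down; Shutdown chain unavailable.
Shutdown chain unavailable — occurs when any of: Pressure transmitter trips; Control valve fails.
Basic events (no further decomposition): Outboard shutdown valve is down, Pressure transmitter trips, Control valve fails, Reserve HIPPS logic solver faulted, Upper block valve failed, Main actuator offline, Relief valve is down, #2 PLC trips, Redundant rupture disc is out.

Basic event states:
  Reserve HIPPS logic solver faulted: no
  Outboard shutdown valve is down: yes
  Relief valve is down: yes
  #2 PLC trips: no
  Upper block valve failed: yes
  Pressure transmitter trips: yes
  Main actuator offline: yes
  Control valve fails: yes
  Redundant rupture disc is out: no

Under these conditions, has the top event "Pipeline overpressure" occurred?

Yes

Shutdown chain unavailable [OR]: Pressure transmitter trips=occurs, Control valve fails=occurs → at least one input occurs → occurs.
Vent line inoperative [AND]: Outboard shutdown valve is down=occurs, Shutdown chain unavailable=occurs → all inputs occur → occurs.
HIPPS stage unavailable [OR]: Vent line inoperative=occurs, Reserve HIPPS logic solver faulted=not → at least one input occurs → occurs.
Block path lost [AND]: HIPPS stage unavailable=occurs, Upper block valve failed=occurs, Main actuator offline=occurs, Relief valve is down=occurs → all inputs occur → occurs.
Relief train down [OR]: #2 PLC trips=not, Redundant rupture disc is out=not → no input occurs → does not occur.
Pipeline overpressure [OR]: Block path lost=occurs, Relief train down=not → at least one input occurs → occurs.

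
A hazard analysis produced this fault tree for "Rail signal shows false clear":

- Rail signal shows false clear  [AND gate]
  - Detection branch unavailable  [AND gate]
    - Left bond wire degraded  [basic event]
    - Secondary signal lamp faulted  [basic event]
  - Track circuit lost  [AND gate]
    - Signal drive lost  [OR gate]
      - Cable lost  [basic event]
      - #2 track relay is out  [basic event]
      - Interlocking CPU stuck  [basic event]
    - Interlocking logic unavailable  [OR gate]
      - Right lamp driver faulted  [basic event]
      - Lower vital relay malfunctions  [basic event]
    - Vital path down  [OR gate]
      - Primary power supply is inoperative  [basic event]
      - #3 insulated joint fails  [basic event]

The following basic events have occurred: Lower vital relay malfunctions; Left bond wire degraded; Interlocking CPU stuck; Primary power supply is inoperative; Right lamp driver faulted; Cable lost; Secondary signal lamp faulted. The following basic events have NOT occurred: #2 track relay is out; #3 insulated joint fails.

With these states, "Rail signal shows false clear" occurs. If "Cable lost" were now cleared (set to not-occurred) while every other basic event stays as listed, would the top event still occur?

Yes

Counterfactual: set "Cable lost" to not occurred.
Detection branch unavailable [AND]: Left bond wire degraded=occurs, Secondary signal lamp faulted=occurs → all inputs occur → occurs.
Signal drive lost [OR]: Cable lost=not, #2 track relay is out=not, Interlocking CPU stuck=occurs → at least one input occurs → occurs.
Interlocking logic unavailable [OR]: Right lamp driver faulted=occurs, Lower vital relay malfunctions=occurs → at least one input occurs → occurs.
Vital path down [OR]: Primary power supply is inoperative=occurs, #3 insulated joint fails=not → at least one input occurs → occurs.
Track circuit lost [AND]: Signal drive lost=occurs, Interlocking logic unavailable=occurs, Vital path down=occurs → all inputs occur → occurs.
Rail signal shows false clear [AND]: Detection branch unavailable=occurs, Track circuit lost=occurs → all inputs occur → occurs.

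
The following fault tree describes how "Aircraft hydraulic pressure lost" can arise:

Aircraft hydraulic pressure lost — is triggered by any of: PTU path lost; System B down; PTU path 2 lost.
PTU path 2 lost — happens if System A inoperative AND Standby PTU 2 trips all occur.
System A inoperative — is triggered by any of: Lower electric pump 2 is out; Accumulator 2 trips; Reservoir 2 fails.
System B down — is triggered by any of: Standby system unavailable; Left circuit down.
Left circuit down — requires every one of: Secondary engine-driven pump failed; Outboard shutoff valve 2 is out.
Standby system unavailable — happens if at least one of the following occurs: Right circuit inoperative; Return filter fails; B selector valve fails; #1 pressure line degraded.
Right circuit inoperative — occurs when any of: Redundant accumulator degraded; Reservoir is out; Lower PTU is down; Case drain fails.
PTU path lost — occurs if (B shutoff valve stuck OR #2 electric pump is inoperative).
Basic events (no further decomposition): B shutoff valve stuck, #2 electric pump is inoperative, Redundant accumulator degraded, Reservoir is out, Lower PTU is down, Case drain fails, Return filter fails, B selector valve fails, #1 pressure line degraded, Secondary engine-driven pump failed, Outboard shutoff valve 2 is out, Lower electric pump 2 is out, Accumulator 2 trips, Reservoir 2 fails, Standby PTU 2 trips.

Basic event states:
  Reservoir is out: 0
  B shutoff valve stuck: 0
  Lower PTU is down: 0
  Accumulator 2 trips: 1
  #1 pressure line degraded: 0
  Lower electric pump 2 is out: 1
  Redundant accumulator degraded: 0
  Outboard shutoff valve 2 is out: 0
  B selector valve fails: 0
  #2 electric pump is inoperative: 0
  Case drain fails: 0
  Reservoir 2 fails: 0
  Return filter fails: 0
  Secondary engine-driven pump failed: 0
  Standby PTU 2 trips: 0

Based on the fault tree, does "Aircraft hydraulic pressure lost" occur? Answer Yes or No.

PTU path lost [OR]: B shutoff valve stuck=not, #2 electric pump is inoperative=not → no input occurs → does not occur.
Right circuit inoperative [OR]: Redundant accumulator degraded=not, Reservoir is out=not, Lower PTU is down=not, Case drain fails=not → no input occurs → does not occur.
Standby system unavailable [OR]: Right circuit inoperative=not, Return filter fails=not, B selector valve fails=not, #1 pressure line degraded=not → no input occurs → does not occur.
Left circuit down [AND]: Secondary engine-driven pump failed=not, Outboard shutoff valve 2 is out=not → not all inputs occur → does not occur.
System B down [OR]: Standby system unavailable=not, Left circuit down=not → no input occurs → does not occur.
System A inoperative [OR]: Lower electric pump 2 is out=occurs, Accumulator 2 trips=occurs, Reservoir 2 fails=not → at least one input occurs → occurs.
PTU path 2 lost [AND]: System A inoperative=occurs, Standby PTU 2 trips=not → not all inputs occur → does not occur.
Aircraft hydraulic pressure lost [OR]: PTU path lost=not, System B down=not, PTU path 2 lost=not → no input occurs → does not occur.

No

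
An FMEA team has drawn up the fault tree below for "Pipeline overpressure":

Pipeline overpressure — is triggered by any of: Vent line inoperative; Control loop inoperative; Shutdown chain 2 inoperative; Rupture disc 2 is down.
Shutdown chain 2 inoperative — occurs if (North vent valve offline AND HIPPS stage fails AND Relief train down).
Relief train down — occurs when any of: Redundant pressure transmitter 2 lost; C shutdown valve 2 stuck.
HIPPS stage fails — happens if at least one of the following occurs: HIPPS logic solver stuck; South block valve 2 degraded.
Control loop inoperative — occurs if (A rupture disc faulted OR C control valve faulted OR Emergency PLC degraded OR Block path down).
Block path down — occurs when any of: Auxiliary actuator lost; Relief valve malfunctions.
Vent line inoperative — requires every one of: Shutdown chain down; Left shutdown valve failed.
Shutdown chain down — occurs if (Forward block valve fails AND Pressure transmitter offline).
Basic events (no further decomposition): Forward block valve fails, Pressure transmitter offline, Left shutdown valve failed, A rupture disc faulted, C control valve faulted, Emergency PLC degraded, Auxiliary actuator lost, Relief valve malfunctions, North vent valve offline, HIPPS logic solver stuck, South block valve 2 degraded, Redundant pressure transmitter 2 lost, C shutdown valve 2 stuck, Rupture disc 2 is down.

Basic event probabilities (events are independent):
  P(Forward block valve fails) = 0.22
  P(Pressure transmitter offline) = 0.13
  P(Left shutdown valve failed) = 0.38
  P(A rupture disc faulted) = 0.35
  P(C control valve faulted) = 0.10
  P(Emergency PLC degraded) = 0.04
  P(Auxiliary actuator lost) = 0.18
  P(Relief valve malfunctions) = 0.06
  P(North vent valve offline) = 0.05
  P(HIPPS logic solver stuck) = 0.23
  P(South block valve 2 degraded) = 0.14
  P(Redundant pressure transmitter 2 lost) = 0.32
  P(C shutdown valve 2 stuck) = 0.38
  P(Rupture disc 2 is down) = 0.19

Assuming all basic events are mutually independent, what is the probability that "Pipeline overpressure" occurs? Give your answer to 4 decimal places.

0.6566

P(Shutdown chain down) [AND] = 0.22 × 0.13 = 0.028600
P(Vent line inoperative) [AND] = 0.028600 × 0.38 = 0.010868
P(Block path down) [OR] = 1 − (1−0.18) × (1−0.06) = 0.229200
P(Control loop inoperative) [OR] = 1 − (1−0.35) × (1−0.10) × (1−0.04) × (1−0.229200) = 0.567119
P(HIPPS stage fails) [OR] = 1 − (1−0.23) × (1−0.14) = 0.337800
P(Relief train down) [OR] = 1 − (1−0.32) × (1−0.38) = 0.578400
P(Shutdown chain 2 inoperative) [AND] = 0.05 × 0.337800 × 0.578400 = 0.009769
P(Pipeline overpressure) [OR] = 1 − (1−0.010868) × (1−0.567119) × (1−0.009769) × (1−0.19) = 0.656565
Rounded to 4 decimal places: P(Pipeline overpressure) ≈ 0.6566.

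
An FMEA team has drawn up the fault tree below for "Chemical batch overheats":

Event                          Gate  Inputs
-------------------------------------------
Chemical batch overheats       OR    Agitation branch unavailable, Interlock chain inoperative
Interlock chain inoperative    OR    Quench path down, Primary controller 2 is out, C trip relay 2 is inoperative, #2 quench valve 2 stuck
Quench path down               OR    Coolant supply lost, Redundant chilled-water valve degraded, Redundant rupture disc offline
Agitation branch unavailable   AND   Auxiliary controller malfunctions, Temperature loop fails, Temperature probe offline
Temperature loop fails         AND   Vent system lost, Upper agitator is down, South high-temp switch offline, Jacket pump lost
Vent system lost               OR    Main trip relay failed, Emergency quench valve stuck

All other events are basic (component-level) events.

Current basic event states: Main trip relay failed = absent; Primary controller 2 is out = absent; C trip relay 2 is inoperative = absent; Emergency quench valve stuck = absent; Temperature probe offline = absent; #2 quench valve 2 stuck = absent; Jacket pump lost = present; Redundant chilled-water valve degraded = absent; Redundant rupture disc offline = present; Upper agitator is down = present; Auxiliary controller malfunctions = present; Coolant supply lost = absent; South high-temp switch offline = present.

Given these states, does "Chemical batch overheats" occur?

Vent system lost [OR]: Main trip relay failed=not, Emergency quench valve stuck=not → no input occurs → does not occur.
Temperature loop fails [AND]: Vent system lost=not, Upper agitator is down=occurs, South high-temp switch offline=occurs, Jacket pump lost=occurs → not all inputs occur → does not occur.
Agitation branch unavailable [AND]: Auxiliary controller malfunctions=occurs, Temperature loop fails=not, Temperature probe offline=not → not all inputs occur → does not occur.
Quench path down [OR]: Coolant supply lost=not, Redundant chilled-water valve degraded=not, Redundant rupture disc offline=occurs → at least one input occurs → occurs.
Interlock chain inoperative [OR]: Quench path down=occurs, Primary controller 2 is out=not, C trip relay 2 is inoperative=not, #2 quench valve 2 stuck=not → at least one input occurs → occurs.
Chemical batch overheats [OR]: Agitation branch unavailable=not, Interlock chain inoperative=occurs → at least one input occurs → occurs.

Yes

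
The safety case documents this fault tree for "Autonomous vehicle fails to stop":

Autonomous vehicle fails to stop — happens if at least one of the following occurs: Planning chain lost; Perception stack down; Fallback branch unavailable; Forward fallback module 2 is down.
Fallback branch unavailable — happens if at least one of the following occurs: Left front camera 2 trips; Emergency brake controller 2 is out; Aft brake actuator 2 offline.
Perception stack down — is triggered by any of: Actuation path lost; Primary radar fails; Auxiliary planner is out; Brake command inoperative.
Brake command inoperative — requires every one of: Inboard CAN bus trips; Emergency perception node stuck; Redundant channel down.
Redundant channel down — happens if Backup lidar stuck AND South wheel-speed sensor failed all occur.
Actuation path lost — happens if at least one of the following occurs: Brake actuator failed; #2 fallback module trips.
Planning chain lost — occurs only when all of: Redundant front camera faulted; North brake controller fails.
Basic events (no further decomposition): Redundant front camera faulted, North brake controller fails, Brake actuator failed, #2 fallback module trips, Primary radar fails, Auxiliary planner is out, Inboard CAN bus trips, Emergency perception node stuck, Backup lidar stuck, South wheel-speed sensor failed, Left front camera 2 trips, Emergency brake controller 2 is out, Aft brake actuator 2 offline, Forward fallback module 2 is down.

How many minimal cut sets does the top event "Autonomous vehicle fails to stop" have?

10

Planning chain lost [AND]: one cut set from each child combined → 1 × 1 = 1 cut set(s).
Actuation path lost [OR]: union of children's cut sets → 2 cut set(s).
Redundant channel down [AND]: one cut set from each child combined → 1 × 1 = 1 cut set(s).
Brake command inoperative [AND]: one cut set from each child combined → 1 × 1 × 1 = 1 cut set(s).
Perception stack down [OR]: union of children's cut sets → 5 cut set(s).
Fallback branch unavailable [OR]: union of children's cut sets → 3 cut set(s).
Autonomous vehicle fails to stop [OR]: union of children's cut sets → 10 cut set(s).
Minimal cut sets: {North brake controller fails, Redundant front camera faulted}; {Brake actuator failed}; {#2 fallback module trips}; {Primary radar fails}; {Auxiliary planner is out}; {Backup lidar stuck, Emergency perception node stuck, Inboard CAN bus trips, South wheel-speed sensor failed}; {Left front camera 2 trips}; {Emergency brake controller 2 is out}; {Aft brake actuator 2 offline}; {Forward fallback module 2 is down}.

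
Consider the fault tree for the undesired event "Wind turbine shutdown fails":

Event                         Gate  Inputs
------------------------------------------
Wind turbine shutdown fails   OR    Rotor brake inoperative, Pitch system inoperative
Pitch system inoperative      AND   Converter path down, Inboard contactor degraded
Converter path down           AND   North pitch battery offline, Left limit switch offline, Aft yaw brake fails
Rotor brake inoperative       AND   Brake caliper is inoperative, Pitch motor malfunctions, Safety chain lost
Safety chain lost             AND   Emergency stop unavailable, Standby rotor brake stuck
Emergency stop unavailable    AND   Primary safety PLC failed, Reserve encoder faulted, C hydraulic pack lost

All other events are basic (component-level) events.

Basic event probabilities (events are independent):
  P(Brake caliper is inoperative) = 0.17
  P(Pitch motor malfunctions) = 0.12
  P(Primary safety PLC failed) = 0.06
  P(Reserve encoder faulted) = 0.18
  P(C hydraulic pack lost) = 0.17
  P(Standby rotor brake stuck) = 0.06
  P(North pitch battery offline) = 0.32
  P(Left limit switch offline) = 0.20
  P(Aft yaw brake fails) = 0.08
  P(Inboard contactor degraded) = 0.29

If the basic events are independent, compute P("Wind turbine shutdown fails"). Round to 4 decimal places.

P(Emergency stop unavailable) [AND] = 0.06 × 0.18 × 0.17 = 0.001836
P(Safety chain lost) [AND] = 0.001836 × 0.06 = 0.000110
P(Rotor brake inoperative) [AND] = 0.17 × 0.12 × 0.000110 = 0.000002
P(Converter path down) [AND] = 0.32 × 0.20 × 0.08 = 0.005120
P(Pitch system inoperative) [AND] = 0.005120 × 0.29 = 0.001485
P(Wind turbine shutdown fails) [OR] = 1 − (1−0.000002) × (1−0.001485) = 0.001487
Rounded to 4 decimal places: P(Wind turbine shutdown fails) ≈ 0.0015.

0.0015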